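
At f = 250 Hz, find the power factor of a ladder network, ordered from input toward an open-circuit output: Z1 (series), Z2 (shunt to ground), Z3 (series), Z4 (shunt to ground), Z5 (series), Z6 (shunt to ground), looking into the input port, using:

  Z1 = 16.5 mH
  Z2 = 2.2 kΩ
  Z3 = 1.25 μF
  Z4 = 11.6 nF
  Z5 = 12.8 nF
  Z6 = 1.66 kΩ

Step 1 — Angular frequency: ω = 2π·f = 2π·250 = 1571 rad/s.
Step 2 — Component impedances:
  Z1: Z = jωL = j·1571·0.0165 = 0 + j25.92 Ω
  Z2: Z = R = 2200 Ω
  Z3: Z = 1/(jωC) = -j/(ω·C) = 0 - j509.3 Ω
  Z4: Z = 1/(jωC) = -j/(ω·C) = 0 - j5.488e+04 Ω
  Z5: Z = 1/(jωC) = -j/(ω·C) = 0 - j4.974e+04 Ω
  Z6: Z = R = 1660 Ω
Step 3 — Ladder network (open output): work backward from the far end, alternating series and parallel combinations. Z_in = 2182 - j154.2 Ω = 2187∠-4.0° Ω.
Step 4 — Power factor: PF = cos(φ) = Re(Z)/|Z| = 2182/2187.5 = 0.9975.
Step 5 — Type: Im(Z) = -154.2 ⇒ leading (phase φ = -4.0°).

PF = 0.9975 (leading, φ = -4.0°)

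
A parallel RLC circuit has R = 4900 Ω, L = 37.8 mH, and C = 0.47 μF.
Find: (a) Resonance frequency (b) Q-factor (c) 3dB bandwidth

Step 1 — Resonance: ω₀ = 1/√(LC) = 1/√(0.0378·4.7e-07) = 7502 rad/s.
Step 2 — f₀ = ω₀/(2π) = 1194 Hz.
Step 3 — Parallel Q: Q = R/(ω₀L) = 4900/(7502·0.0378) = 17.28.
Step 4 — Bandwidth: Δω = ω₀/Q = 434.2 rad/s; BW = Δω/(2π) = 69.11 Hz.

(a) f₀ = 1194 Hz  (b) Q = 17.28  (c) BW = 69.11 Hz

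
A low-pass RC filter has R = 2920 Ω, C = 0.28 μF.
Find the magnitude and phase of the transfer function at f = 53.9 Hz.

Step 1 — Angular frequency: ω = 2π·53.9 = 338.7 rad/s.
Step 2 — Transfer function: H(jω) = 1/(1 + jωRC).
Step 3 — Denominator: 1 + jωRC = 1 + j·338.7·2920·2.8e-07 = 1 + j0.2769.
Step 4 — H = 0.9288 - j0.2572.
Step 5 — Magnitude: |H| = 0.9637 (-0.3 dB); phase: φ = -15.5°.

|H| = 0.9637 (-0.3 dB), φ = -15.5°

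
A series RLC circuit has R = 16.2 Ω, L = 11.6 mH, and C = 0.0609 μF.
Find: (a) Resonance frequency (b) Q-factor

Step 1 — Resonance condition Im(Z)=0 gives ω₀ = 1/√(LC).
Step 2 — ω₀ = 1/√(0.0116·6.09e-08) = 3.762e+04 rad/s.
Step 3 — f₀ = ω₀/(2π) = 5988 Hz.
Step 4 — Series Q: Q = ω₀L/R = 3.762e+04·0.0116/16.2 = 26.94.

(a) f₀ = 5988 Hz  (b) Q = 26.94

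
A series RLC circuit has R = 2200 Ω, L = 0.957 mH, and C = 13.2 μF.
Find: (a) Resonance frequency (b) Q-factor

Step 1 — Resonance condition Im(Z)=0 gives ω₀ = 1/√(LC).
Step 2 — ω₀ = 1/√(0.000957·1.32e-05) = 8897 rad/s.
Step 3 — f₀ = ω₀/(2π) = 1416 Hz.
Step 4 — Series Q: Q = ω₀L/R = 8897·0.000957/2200 = 0.00387.

(a) f₀ = 1416 Hz  (b) Q = 0.00387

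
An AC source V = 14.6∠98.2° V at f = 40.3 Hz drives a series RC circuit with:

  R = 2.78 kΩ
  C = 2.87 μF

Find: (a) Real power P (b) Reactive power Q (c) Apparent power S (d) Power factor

Step 1 — Angular frequency: ω = 2π·f = 2π·40.3 = 253.2 rad/s.
Step 2 — Component impedances:
  R: Z = R = 2780 Ω
  C: Z = 1/(jωC) = -j/(ω·C) = 0 - j1376 Ω
Step 3 — Series combination: Z_total = R + C = 2780 - j1376 Ω = 3102∠-26.3° Ω.
Step 4 — Source phasor: V = 14.6∠98.2° V = -2.082 + j14.45 V.
Step 5 — Current: I = V / Z = -0.002668 + j0.003877 A = 0.004707∠124.5° A.
Step 6 — Complex power: S = V·I* = 0.06159 - j0.03048 VA.
Step 7 — Real power: P = Re(S) = 0.06159 W.
Step 8 — Reactive power: Q = Im(S) = -0.03048 VAR.
Step 9 — Apparent power: |S| = 0.06872 VA.
Step 10 — Power factor: PF = P/|S| = 0.8962 (leading).

(a) P = 0.06159 W  (b) Q = -0.03048 VAR  (c) S = 0.06872 VA  (d) PF = 0.8962 (leading)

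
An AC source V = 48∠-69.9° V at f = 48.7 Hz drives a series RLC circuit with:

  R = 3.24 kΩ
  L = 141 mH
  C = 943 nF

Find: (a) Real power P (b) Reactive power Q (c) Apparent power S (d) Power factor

Step 1 — Angular frequency: ω = 2π·f = 2π·48.7 = 306 rad/s.
Step 2 — Component impedances:
  R: Z = R = 3240 Ω
  L: Z = jωL = j·306·0.141 = 0 + j43.14 Ω
  C: Z = 1/(jωC) = -j/(ω·C) = 0 - j3466 Ω
Step 3 — Series combination: Z_total = R + L + C = 3240 - j3422 Ω = 4713∠-46.6° Ω.
Step 4 — Source phasor: V = 48∠-69.9° V = 16.5 - j45.08 V.
Step 5 — Current: I = V / Z = 0.009352 - j0.004034 A = 0.01018∠-23.3° A.
Step 6 — Complex power: S = V·I* = 0.3361 - j0.355 VA.
Step 7 — Real power: P = Re(S) = 0.3361 W.
Step 8 — Reactive power: Q = Im(S) = -0.355 VAR.
Step 9 — Apparent power: |S| = 0.4889 VA.
Step 10 — Power factor: PF = P/|S| = 0.6875 (leading).

(a) P = 0.3361 W  (b) Q = -0.355 VAR  (c) S = 0.4889 VA  (d) PF = 0.6875 (leading)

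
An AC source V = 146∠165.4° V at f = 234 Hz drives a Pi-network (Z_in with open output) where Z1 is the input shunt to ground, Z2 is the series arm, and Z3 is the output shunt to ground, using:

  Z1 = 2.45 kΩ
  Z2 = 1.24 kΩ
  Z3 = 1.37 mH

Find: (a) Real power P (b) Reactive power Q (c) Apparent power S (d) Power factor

Step 1 — Angular frequency: ω = 2π·f = 2π·234 = 1470 rad/s.
Step 2 — Component impedances:
  Z1: Z = R = 2450 Ω
  Z2: Z = R = 1240 Ω
  Z3: Z = jωL = j·1470·0.00137 = 0 + j2.014 Ω
Step 3 — With open output, the series arm Z2 and the output shunt Z3 appear in series to ground: Z2 + Z3 = 1240 + j2.014 Ω.
Step 4 — Parallel with input shunt Z1: Z_in = Z1 || (Z2 + Z3) = 823.3 + j0.888 Ω = 823.3∠0.1° Ω.
Step 5 — Source phasor: V = 146∠165.4° V = -141.3 + j36.8 V.
Step 6 — Current: I = V / Z = -0.1716 + j0.04489 A = 0.1773∠165.3° A.
Step 7 — Complex power: S = V·I* = 25.89 + j0.02792 VA.
Step 8 — Real power: P = Re(S) = 25.89 W.
Step 9 — Reactive power: Q = Im(S) = 0.02792 VAR.
Step 10 — Apparent power: |S| = 25.89 VA.
Step 11 — Power factor: PF = P/|S| = 1 (lagging).

(a) P = 25.89 W  (b) Q = 0.02792 VAR  (c) S = 25.89 VA  (d) PF = 1 (lagging)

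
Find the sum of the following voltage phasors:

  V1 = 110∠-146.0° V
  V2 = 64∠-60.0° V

Step 1 — Convert each phasor to rectangular form:
  V1 = 110·(cos(-146.0°) + j·sin(-146.0°)) = -91.19 - j61.51 V
  V2 = 64·(cos(-60.0°) + j·sin(-60.0°)) = 32 - j55.43 V
Step 2 — Sum components: V_total = -59.19 - j116.9 V.
Step 3 — Convert to polar: |V_total| = 131.1 V, ∠V_total = -116.8°.

V_total = 131.1∠-116.8° V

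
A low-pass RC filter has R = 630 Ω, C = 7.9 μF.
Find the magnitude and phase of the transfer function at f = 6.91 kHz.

Step 1 — Angular frequency: ω = 2π·6910 = 4.342e+04 rad/s.
Step 2 — Transfer function: H(jω) = 1/(1 + jωRC).
Step 3 — Denominator: 1 + jωRC = 1 + j·4.342e+04·630·7.9e-06 = 1 + j216.1.
Step 4 — H = 2.142e-05 - j0.004628.
Step 5 — Magnitude: |H| = 0.004628 (-46.7 dB); phase: φ = -89.7°.

|H| = 0.004628 (-46.7 dB), φ = -89.7°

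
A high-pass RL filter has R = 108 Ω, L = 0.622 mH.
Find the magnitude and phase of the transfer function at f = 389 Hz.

Step 1 — Angular frequency: ω = 2π·389 = 2444 rad/s.
Step 2 — Transfer function: H(jω) = jωL/(R + jωL).
Step 3 — Numerator jωL = j·1.52; denominator R + jωL = 108 + j1.52.
Step 4 — H = 0.0001981 + j0.01407.
Step 5 — Magnitude: |H| = 0.01408 (-37.0 dB); phase: φ = 89.2°.

|H| = 0.01408 (-37.0 dB), φ = 89.2°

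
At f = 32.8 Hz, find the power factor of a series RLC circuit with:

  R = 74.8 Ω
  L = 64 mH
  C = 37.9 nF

Step 1 — Angular frequency: ω = 2π·f = 2π·32.8 = 206.1 rad/s.
Step 2 — Component impedances:
  R: Z = R = 74.8 Ω
  L: Z = jωL = j·206.1·0.064 = 0 + j13.19 Ω
  C: Z = 1/(jωC) = -j/(ω·C) = 0 - j1.28e+05 Ω
Step 3 — Series combination: Z_total = R + L + C = 74.8 - j1.28e+05 Ω = 1.28e+05∠-90.0° Ω.
Step 4 — Power factor: PF = cos(φ) = Re(Z)/|Z| = 74.8/1.2802e+05 = 0.0005843.
Step 5 — Type: Im(Z) = -1.28e+05 ⇒ leading (phase φ = -90.0°).

PF = 0.0005843 (leading, φ = -90.0°)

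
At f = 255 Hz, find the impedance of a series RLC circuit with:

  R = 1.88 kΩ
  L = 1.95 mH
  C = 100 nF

Step 1 — Angular frequency: ω = 2π·f = 2π·255 = 1602 rad/s.
Step 2 — Component impedances:
  R: Z = R = 1880 Ω
  L: Z = jωL = j·1602·0.00195 = 0 + j3.124 Ω
  C: Z = 1/(jωC) = -j/(ω·C) = 0 - j6241 Ω
Step 3 — Series combination: Z_total = R + L + C = 1880 - j6238 Ω = 6515∠-73.2° Ω.

Z = 1880 - j6238 Ω = 6515∠-73.2° Ω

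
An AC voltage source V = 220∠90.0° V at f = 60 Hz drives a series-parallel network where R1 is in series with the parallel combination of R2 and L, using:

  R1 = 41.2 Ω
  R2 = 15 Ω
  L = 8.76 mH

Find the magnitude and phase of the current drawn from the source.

Step 1 — Angular frequency: ω = 2π·f = 2π·60 = 377 rad/s.
Step 2 — Component impedances:
  R1: Z = R = 41.2 Ω
  R2: Z = R = 15 Ω
  L: Z = jωL = j·377·0.00876 = 0 + j3.302 Ω
Step 3 — Parallel branch: R2 || L = 1/(1/R2 + 1/L) = 0.6935 + j3.15 Ω.
Step 4 — Series with R1: Z_total = R1 + (R2 || L) = 41.89 + j3.15 Ω = 42.01∠4.3° Ω.
Step 5 — Source phasor: V = 220∠90.0° V = 0 + j220 V.
Step 6 — Ohm's law: I = V / Z_total = (0 + j220) / (41.89 + j3.15) = 0.3926 + j5.222 A.
Step 7 — Convert to polar: |I| = 5.237 A, ∠I = 85.7°.

I = 5.237∠85.7° A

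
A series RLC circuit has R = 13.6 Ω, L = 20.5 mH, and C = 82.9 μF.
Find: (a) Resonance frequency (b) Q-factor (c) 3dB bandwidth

Step 1 — Resonance: ω₀ = 1/√(LC) = 1/√(0.0205·8.29e-05) = 767.1 rad/s.
Step 2 — f₀ = ω₀/(2π) = 122.1 Hz.
Step 3 — Series Q: Q = ω₀L/R = 767.1·0.0205/13.6 = 1.156.
Step 4 — Bandwidth: Δω = ω₀/Q = 663.4 rad/s; BW = Δω/(2π) = 105.6 Hz.

(a) f₀ = 122.1 Hz  (b) Q = 1.156  (c) BW = 105.6 Hz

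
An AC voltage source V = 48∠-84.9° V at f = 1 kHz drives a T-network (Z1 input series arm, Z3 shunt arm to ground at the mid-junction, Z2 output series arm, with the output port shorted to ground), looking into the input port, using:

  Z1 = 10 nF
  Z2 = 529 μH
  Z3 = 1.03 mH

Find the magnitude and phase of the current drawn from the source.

Step 1 — Angular frequency: ω = 2π·f = 2π·1000 = 6283 rad/s.
Step 2 — Component impedances:
  Z1: Z = 1/(jωC) = -j/(ω·C) = 0 - j1.592e+04 Ω
  Z2: Z = jωL = j·6283·0.000529 = 0 + j3.324 Ω
  Z3: Z = jωL = j·6283·0.00103 = 0 + j6.472 Ω
Step 3 — With the output port shorted to ground, the output series arm Z2 runs from the junction to ground; the shunt arm Z3 also runs from the junction to ground. They appear in parallel: Z3 || Z2 = 0 + j2.196 Ω.
Step 4 — Series with input arm Z1: Z_in = Z1 + (Z3 || Z2) = 0 - j1.591e+04 Ω = 1.591e+04∠-90.0° Ω.
Step 5 — Source phasor: V = 48∠-84.9° V = 4.267 - j47.81 V.
Step 6 — Ohm's law: I = V / Z_total = (4.267 - j47.81) / (0 - j1.591e+04) = 0.003004 + j0.0002681 A.
Step 7 — Convert to polar: |I| = 0.003016 A, ∠I = 5.1°.

I = 0.003016∠5.1° A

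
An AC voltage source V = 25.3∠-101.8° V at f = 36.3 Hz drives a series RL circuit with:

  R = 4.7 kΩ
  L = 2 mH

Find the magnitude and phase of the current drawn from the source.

Step 1 — Angular frequency: ω = 2π·f = 2π·36.3 = 228.1 rad/s.
Step 2 — Component impedances:
  R: Z = R = 4700 Ω
  L: Z = jωL = j·228.1·0.002 = 0 + j0.4562 Ω
Step 3 — Series combination: Z_total = R + L = 4700 + j0.4562 Ω = 4700∠0.0° Ω.
Step 4 — Source phasor: V = 25.3∠-101.8° V = -5.174 - j24.77 V.
Step 5 — Ohm's law: I = V / Z_total = (-5.174 - j24.77) / (4700 + j0.4562) = -0.001101 - j0.005269 A.
Step 6 — Convert to polar: |I| = 0.005383 A, ∠I = -101.8°.

I = 0.005383∠-101.8° A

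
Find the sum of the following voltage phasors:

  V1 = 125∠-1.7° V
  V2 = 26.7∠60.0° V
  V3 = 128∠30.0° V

Step 1 — Convert each phasor to rectangular form:
  V1 = 125·(cos(-1.7°) + j·sin(-1.7°)) = 124.9 - j3.708 V
  V2 = 26.7·(cos(60.0°) + j·sin(60.0°)) = 13.35 + j23.12 V
  V3 = 128·(cos(30.0°) + j·sin(30.0°)) = 110.9 + j64 V
Step 2 — Sum components: V_total = 249.1 + j83.41 V.
Step 3 — Convert to polar: |V_total| = 262.7 V, ∠V_total = 18.5°.

V_total = 262.7∠18.5° V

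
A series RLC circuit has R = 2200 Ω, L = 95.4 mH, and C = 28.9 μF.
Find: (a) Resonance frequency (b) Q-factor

Step 1 — Resonance condition Im(Z)=0 gives ω₀ = 1/√(LC).
Step 2 — ω₀ = 1/√(0.0954·2.89e-05) = 602.3 rad/s.
Step 3 — f₀ = ω₀/(2π) = 95.85 Hz.
Step 4 — Series Q: Q = ω₀L/R = 602.3·0.0954/2200 = 0.02612.

(a) f₀ = 95.85 Hz  (b) Q = 0.02612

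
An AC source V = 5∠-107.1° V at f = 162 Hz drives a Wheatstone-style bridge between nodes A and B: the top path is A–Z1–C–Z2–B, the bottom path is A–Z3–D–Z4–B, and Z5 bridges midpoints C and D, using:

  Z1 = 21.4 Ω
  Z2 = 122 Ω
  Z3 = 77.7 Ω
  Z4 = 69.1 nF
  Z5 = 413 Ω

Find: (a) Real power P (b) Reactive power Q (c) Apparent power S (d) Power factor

Step 1 — Angular frequency: ω = 2π·f = 2π·162 = 1018 rad/s.
Step 2 — Component impedances:
  Z1: Z = R = 21.4 Ω
  Z2: Z = R = 122 Ω
  Z3: Z = R = 77.7 Ω
  Z4: Z = 1/(jωC) = -j/(ω·C) = 0 - j1.422e+04 Ω
  Z5: Z = R = 413 Ω
Step 3 — Bridge requires nodal analysis (the Z5 bridge couples midpoints C and D, so the two paths cannot be reduced to a simple series/parallel combination). Setting node B to ground and injecting 1 A at node A, the 3-node admittance system at A, C, D solves to V_A = Z_AB = 142.5 - j1.364 Ω = 142.5∠-0.5° Ω.
Step 4 — Source phasor: V = 5∠-107.1° V = -1.47 - j4.779 V.
Step 5 — Current: I = V / Z = -0.009996 - j0.03364 A = 0.03509∠-106.6° A.
Step 6 — Complex power: S = V·I* = 0.1754 - j0.001679 VA.
Step 7 — Real power: P = Re(S) = 0.1754 W.
Step 8 — Reactive power: Q = Im(S) = -0.001679 VAR.
Step 9 — Apparent power: |S| = 0.1754 VA.
Step 10 — Power factor: PF = P/|S| = 1 (leading).

(a) P = 0.1754 W  (b) Q = -0.001679 VAR  (c) S = 0.1754 VA  (d) PF = 1 (leading)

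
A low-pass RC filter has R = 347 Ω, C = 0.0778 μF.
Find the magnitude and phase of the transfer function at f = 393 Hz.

Step 1 — Angular frequency: ω = 2π·393 = 2469 rad/s.
Step 2 — Transfer function: H(jω) = 1/(1 + jωRC).
Step 3 — Denominator: 1 + jωRC = 1 + j·2469·347·7.78e-08 = 1 + j0.06666.
Step 4 — H = 0.9956 - j0.06637.
Step 5 — Magnitude: |H| = 0.9978 (-0.0 dB); phase: φ = -3.8°.

|H| = 0.9978 (-0.0 dB), φ = -3.8°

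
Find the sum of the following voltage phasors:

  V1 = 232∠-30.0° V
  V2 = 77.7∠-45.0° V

Step 1 — Convert each phasor to rectangular form:
  V1 = 232·(cos(-30.0°) + j·sin(-30.0°)) = 200.9 - j116 V
  V2 = 77.7·(cos(-45.0°) + j·sin(-45.0°)) = 54.94 - j54.94 V
Step 2 — Sum components: V_total = 255.9 - j170.9 V.
Step 3 — Convert to polar: |V_total| = 307.7 V, ∠V_total = -33.7°.

V_total = 307.7∠-33.7° V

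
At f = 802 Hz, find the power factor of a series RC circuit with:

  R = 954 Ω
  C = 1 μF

Step 1 — Angular frequency: ω = 2π·f = 2π·802 = 5039 rad/s.
Step 2 — Component impedances:
  R: Z = R = 954 Ω
  C: Z = 1/(jωC) = -j/(ω·C) = 0 - j198.4 Ω
Step 3 — Series combination: Z_total = R + C = 954 - j198.4 Ω = 974.4∠-11.8° Ω.
Step 4 — Power factor: PF = cos(φ) = Re(Z)/|Z| = 954/974.42 = 0.979.
Step 5 — Type: Im(Z) = -198.4 ⇒ leading (phase φ = -11.8°).

PF = 0.979 (leading, φ = -11.8°)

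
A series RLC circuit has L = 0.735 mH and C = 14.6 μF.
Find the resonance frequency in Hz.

Step 1 — Resonance condition Im(Z)=0 gives ω₀ = 1/√(LC).
Step 2 — ω₀ = 1/√(0.000735·1.46e-05) = 9653 rad/s.
Step 3 — f₀ = ω₀/(2π) = 1536 Hz.

f₀ = 1536 Hz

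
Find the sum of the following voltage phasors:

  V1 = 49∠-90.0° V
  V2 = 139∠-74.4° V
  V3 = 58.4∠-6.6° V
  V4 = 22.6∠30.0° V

Step 1 — Convert each phasor to rectangular form:
  V1 = 49·(cos(-90.0°) + j·sin(-90.0°)) = 0 - j49 V
  V2 = 139·(cos(-74.4°) + j·sin(-74.4°)) = 37.38 - j133.9 V
  V3 = 58.4·(cos(-6.6°) + j·sin(-6.6°)) = 58.01 - j6.712 V
  V4 = 22.6·(cos(30.0°) + j·sin(30.0°)) = 19.57 + j11.3 V
Step 2 — Sum components: V_total = 115 - j178.3 V.
Step 3 — Convert to polar: |V_total| = 212.1 V, ∠V_total = -57.2°.

V_total = 212.1∠-57.2° V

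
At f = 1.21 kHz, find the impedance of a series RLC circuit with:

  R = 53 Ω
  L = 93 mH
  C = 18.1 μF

Step 1 — Angular frequency: ω = 2π·f = 2π·1210 = 7603 rad/s.
Step 2 — Component impedances:
  R: Z = R = 53 Ω
  L: Z = jωL = j·7603·0.093 = 0 + j707 Ω
  C: Z = 1/(jωC) = -j/(ω·C) = 0 - j7.267 Ω
Step 3 — Series combination: Z_total = R + L + C = 53 + j699.8 Ω = 701.8∠85.7° Ω.

Z = 53 + j699.8 Ω = 701.8∠85.7° Ω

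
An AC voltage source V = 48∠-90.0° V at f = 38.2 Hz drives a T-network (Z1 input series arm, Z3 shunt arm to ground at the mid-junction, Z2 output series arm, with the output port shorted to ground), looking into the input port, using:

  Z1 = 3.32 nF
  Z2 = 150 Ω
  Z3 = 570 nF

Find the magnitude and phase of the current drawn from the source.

Step 1 — Angular frequency: ω = 2π·f = 2π·38.2 = 240 rad/s.
Step 2 — Component impedances:
  Z1: Z = 1/(jωC) = -j/(ω·C) = 0 - j1.255e+06 Ω
  Z2: Z = R = 150 Ω
  Z3: Z = 1/(jωC) = -j/(ω·C) = 0 - j7309 Ω
Step 3 — With the output port shorted to ground, the output series arm Z2 runs from the junction to ground; the shunt arm Z3 also runs from the junction to ground. They appear in parallel: Z3 || Z2 = 149.9 - j3.077 Ω.
Step 4 — Series with input arm Z1: Z_in = Z1 + (Z3 || Z2) = 149.9 - j1.255e+06 Ω = 1.255e+06∠-90.0° Ω.
Step 5 — Source phasor: V = 48∠-90.0° V = 0 - j48 V.
Step 6 — Ohm's law: I = V / Z_total = (0 - j48) / (149.9 - j1.255e+06) = 3.825e-05 - j4.57e-09 A.
Step 7 — Convert to polar: |I| = 3.825e-05 A, ∠I = -0.0°.

I = 3.825e-05∠-0.0° A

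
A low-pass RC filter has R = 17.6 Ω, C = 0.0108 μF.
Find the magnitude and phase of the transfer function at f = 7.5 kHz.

Step 1 — Angular frequency: ω = 2π·7500 = 4.712e+04 rad/s.
Step 2 — Transfer function: H(jω) = 1/(1 + jωRC).
Step 3 — Denominator: 1 + jωRC = 1 + j·4.712e+04·17.6·1.08e-08 = 1 + j0.008957.
Step 4 — H = 0.9999 - j0.008957.
Step 5 — Magnitude: |H| = 1 (-0.0 dB); phase: φ = -0.5°.

|H| = 1 (-0.0 dB), φ = -0.5°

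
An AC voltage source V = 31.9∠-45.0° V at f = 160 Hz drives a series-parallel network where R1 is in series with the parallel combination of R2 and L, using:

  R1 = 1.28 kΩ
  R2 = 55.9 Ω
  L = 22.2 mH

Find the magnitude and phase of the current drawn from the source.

Step 1 — Angular frequency: ω = 2π·f = 2π·160 = 1005 rad/s.
Step 2 — Component impedances:
  R1: Z = R = 1280 Ω
  R2: Z = R = 55.9 Ω
  L: Z = jωL = j·1005·0.0222 = 0 + j22.32 Ω
Step 3 — Parallel branch: R2 || L = 1/(1/R2 + 1/L) = 7.685 + j19.25 Ω.
Step 4 — Series with R1: Z_total = R1 + (R2 || L) = 1288 + j19.25 Ω = 1288∠0.9° Ω.
Step 5 — Source phasor: V = 31.9∠-45.0° V = 22.56 - j22.56 V.
Step 6 — Ohm's law: I = V / Z_total = (22.56 - j22.56) / (1288 + j19.25) = 0.01725 - j0.01778 A.
Step 7 — Convert to polar: |I| = 0.02477 A, ∠I = -45.9°.

I = 0.02477∠-45.9° A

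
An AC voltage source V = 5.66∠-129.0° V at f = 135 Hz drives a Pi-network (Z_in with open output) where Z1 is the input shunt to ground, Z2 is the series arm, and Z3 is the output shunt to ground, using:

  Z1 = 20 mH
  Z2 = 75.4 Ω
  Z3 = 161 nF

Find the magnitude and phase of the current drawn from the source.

Step 1 — Angular frequency: ω = 2π·f = 2π·135 = 848.2 rad/s.
Step 2 — Component impedances:
  Z1: Z = jωL = j·848.2·0.02 = 0 + j16.96 Ω
  Z2: Z = R = 75.4 Ω
  Z3: Z = 1/(jωC) = -j/(ω·C) = 0 - j7323 Ω
Step 3 — With open output, the series arm Z2 and the output shunt Z3 appear in series to ground: Z2 + Z3 = 75.4 - j7323 Ω.
Step 4 — Parallel with input shunt Z1: Z_in = Z1 || (Z2 + Z3) = 0.0004065 + j17 Ω = 17∠90.0° Ω.
Step 5 — Source phasor: V = 5.66∠-129.0° V = -3.562 - j4.399 V.
Step 6 — Ohm's law: I = V / Z_total = (-3.562 - j4.399) / (0.0004065 + j17) = -0.2587 + j0.2095 A.
Step 7 — Convert to polar: |I| = 0.3329 A, ∠I = 141.0°.

I = 0.3329∠141.0° A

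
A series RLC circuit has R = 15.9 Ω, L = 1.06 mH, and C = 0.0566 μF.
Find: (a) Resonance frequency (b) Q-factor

Step 1 — Resonance condition Im(Z)=0 gives ω₀ = 1/√(LC).
Step 2 — ω₀ = 1/√(0.00106·5.66e-08) = 1.291e+05 rad/s.
Step 3 — f₀ = ω₀/(2π) = 2.055e+04 Hz.
Step 4 — Series Q: Q = ω₀L/R = 1.291e+05·0.00106/15.9 = 8.607.

(a) f₀ = 2.055e+04 Hz  (b) Q = 8.607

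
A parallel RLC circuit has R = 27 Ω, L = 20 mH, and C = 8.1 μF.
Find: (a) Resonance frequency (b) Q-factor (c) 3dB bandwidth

Step 1 — Resonance: ω₀ = 1/√(LC) = 1/√(0.02·8.1e-06) = 2485 rad/s.
Step 2 — f₀ = ω₀/(2π) = 395.4 Hz.
Step 3 — Parallel Q: Q = R/(ω₀L) = 27/(2485·0.02) = 0.5434.
Step 4 — Bandwidth: Δω = ω₀/Q = 4572 rad/s; BW = Δω/(2π) = 727.7 Hz.

(a) f₀ = 395.4 Hz  (b) Q = 0.5434  (c) BW = 727.7 Hz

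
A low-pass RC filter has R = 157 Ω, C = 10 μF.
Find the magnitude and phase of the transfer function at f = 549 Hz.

Step 1 — Angular frequency: ω = 2π·549 = 3449 rad/s.
Step 2 — Transfer function: H(jω) = 1/(1 + jωRC).
Step 3 — Denominator: 1 + jωRC = 1 + j·3449·157·1e-05 = 1 + j5.416.
Step 4 — H = 0.03297 - j0.1786.
Step 5 — Magnitude: |H| = 0.1816 (-14.8 dB); phase: φ = -79.5°.

|H| = 0.1816 (-14.8 dB), φ = -79.5°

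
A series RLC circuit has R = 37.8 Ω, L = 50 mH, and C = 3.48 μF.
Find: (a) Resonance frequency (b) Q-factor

Step 1 — Resonance condition Im(Z)=0 gives ω₀ = 1/√(LC).
Step 2 — ω₀ = 1/√(0.05·3.48e-06) = 2397 rad/s.
Step 3 — f₀ = ω₀/(2π) = 381.5 Hz.
Step 4 — Series Q: Q = ω₀L/R = 2397·0.05/37.8 = 3.171.

(a) f₀ = 381.5 Hz  (b) Q = 3.171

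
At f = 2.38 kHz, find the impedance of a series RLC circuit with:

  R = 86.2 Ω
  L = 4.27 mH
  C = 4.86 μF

Step 1 — Angular frequency: ω = 2π·f = 2π·2380 = 1.495e+04 rad/s.
Step 2 — Component impedances:
  R: Z = R = 86.2 Ω
  L: Z = jωL = j·1.495e+04·0.00427 = 0 + j63.85 Ω
  C: Z = 1/(jωC) = -j/(ω·C) = 0 - j13.76 Ω
Step 3 — Series combination: Z_total = R + L + C = 86.2 + j50.09 Ω = 99.7∠30.2° Ω.

Z = 86.2 + j50.09 Ω = 99.7∠30.2° Ω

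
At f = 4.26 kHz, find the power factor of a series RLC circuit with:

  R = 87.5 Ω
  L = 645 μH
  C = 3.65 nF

Step 1 — Angular frequency: ω = 2π·f = 2π·4260 = 2.677e+04 rad/s.
Step 2 — Component impedances:
  R: Z = R = 87.5 Ω
  L: Z = jωL = j·2.677e+04·0.000645 = 0 + j17.26 Ω
  C: Z = 1/(jωC) = -j/(ω·C) = 0 - j1.024e+04 Ω
Step 3 — Series combination: Z_total = R + L + C = 87.5 - j1.022e+04 Ω = 1.022e+04∠-89.5° Ω.
Step 4 — Power factor: PF = cos(φ) = Re(Z)/|Z| = 87.5/10218.8 = 0.008563.
Step 5 — Type: Im(Z) = -1.022e+04 ⇒ leading (phase φ = -89.5°).

PF = 0.008563 (leading, φ = -89.5°)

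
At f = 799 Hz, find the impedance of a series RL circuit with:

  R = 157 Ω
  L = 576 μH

Step 1 — Angular frequency: ω = 2π·f = 2π·799 = 5020 rad/s.
Step 2 — Component impedances:
  R: Z = R = 157 Ω
  L: Z = jωL = j·5020·0.000576 = 0 + j2.892 Ω
Step 3 — Series combination: Z_total = R + L = 157 + j2.892 Ω = 157∠1.1° Ω.

Z = 157 + j2.892 Ω = 157∠1.1° Ω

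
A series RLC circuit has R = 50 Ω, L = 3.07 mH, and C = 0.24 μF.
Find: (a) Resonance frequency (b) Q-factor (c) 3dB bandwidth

Step 1 — Resonance: ω₀ = 1/√(LC) = 1/√(0.00307·2.4e-07) = 3.684e+04 rad/s.
Step 2 — f₀ = ω₀/(2π) = 5863 Hz.
Step 3 — Series Q: Q = ω₀L/R = 3.684e+04·0.00307/50 = 2.262.
Step 4 — Bandwidth: Δω = ω₀/Q = 1.629e+04 rad/s; BW = Δω/(2π) = 2592 Hz.

(a) f₀ = 5863 Hz  (b) Q = 2.262  (c) BW = 2592 Hz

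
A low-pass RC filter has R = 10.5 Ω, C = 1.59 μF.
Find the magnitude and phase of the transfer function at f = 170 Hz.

Step 1 — Angular frequency: ω = 2π·170 = 1068 rad/s.
Step 2 — Transfer function: H(jω) = 1/(1 + jωRC).
Step 3 — Denominator: 1 + jωRC = 1 + j·1068·10.5·1.59e-06 = 1 + j0.01783.
Step 4 — H = 0.9997 - j0.01783.
Step 5 — Magnitude: |H| = 0.9998 (-0.0 dB); phase: φ = -1.0°.

|H| = 0.9998 (-0.0 dB), φ = -1.0°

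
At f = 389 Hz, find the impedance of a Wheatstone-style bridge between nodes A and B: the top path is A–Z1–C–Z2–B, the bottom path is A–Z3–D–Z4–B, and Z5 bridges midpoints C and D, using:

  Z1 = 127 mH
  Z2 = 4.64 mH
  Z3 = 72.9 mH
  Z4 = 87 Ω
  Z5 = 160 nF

Step 1 — Angular frequency: ω = 2π·f = 2π·389 = 2444 rad/s.
Step 2 — Component impedances:
  Z1: Z = jωL = j·2444·0.127 = 0 + j310.4 Ω
  Z2: Z = jωL = j·2444·0.00464 = 0 + j11.34 Ω
  Z3: Z = jωL = j·2444·0.0729 = 0 + j178.2 Ω
  Z4: Z = R = 87 Ω
  Z5: Z = 1/(jωC) = -j/(ω·C) = 0 - j2557 Ω
Step 3 — Bridge requires nodal analysis (the Z5 bridge couples midpoints C and D, so the two paths cannot be reduced to a simple series/parallel combination). Setting node B to ground and injecting 1 A at node A, the 3-node admittance system at A, C, D solves to V_A = Z_AB = 35.16 + j119.7 Ω = 124.7∠73.6° Ω.

Z = 35.16 + j119.7 Ω = 124.7∠73.6° Ω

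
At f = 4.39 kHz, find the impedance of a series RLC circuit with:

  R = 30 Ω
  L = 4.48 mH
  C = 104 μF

Step 1 — Angular frequency: ω = 2π·f = 2π·4390 = 2.758e+04 rad/s.
Step 2 — Component impedances:
  R: Z = R = 30 Ω
  L: Z = jωL = j·2.758e+04·0.00448 = 0 + j123.6 Ω
  C: Z = 1/(jωC) = -j/(ω·C) = 0 - j0.3486 Ω
Step 3 — Series combination: Z_total = R + L + C = 30 + j123.2 Ω = 126.8∠76.3° Ω.

Z = 30 + j123.2 Ω = 126.8∠76.3° Ω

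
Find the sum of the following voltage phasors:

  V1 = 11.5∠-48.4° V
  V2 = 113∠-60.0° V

Step 1 — Convert each phasor to rectangular form:
  V1 = 11.5·(cos(-48.4°) + j·sin(-48.4°)) = 7.635 - j8.6 V
  V2 = 113·(cos(-60.0°) + j·sin(-60.0°)) = 56.5 - j97.86 V
Step 2 — Sum components: V_total = 64.14 - j106.5 V.
Step 3 — Convert to polar: |V_total| = 124.3 V, ∠V_total = -58.9°.

V_total = 124.3∠-58.9° V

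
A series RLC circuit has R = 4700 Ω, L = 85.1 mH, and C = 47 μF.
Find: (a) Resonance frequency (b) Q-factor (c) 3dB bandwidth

Step 1 — Resonance: ω₀ = 1/√(LC) = 1/√(0.0851·4.7e-05) = 500 rad/s.
Step 2 — f₀ = ω₀/(2π) = 79.58 Hz.
Step 3 — Series Q: Q = ω₀L/R = 500·0.0851/4700 = 0.009054.
Step 4 — Bandwidth: Δω = ω₀/Q = 5.523e+04 rad/s; BW = Δω/(2π) = 8790 Hz.

(a) f₀ = 79.58 Hz  (b) Q = 0.009054  (c) BW = 8790 Hz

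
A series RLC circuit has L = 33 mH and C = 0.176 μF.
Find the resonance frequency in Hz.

Step 1 — Resonance condition Im(Z)=0 gives ω₀ = 1/√(LC).
Step 2 — ω₀ = 1/√(0.033·1.76e-07) = 1.312e+04 rad/s.
Step 3 — f₀ = ω₀/(2π) = 2088 Hz.

f₀ = 2088 Hz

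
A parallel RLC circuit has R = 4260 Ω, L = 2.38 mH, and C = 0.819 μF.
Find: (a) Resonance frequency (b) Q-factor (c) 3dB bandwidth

Step 1 — Resonance: ω₀ = 1/√(LC) = 1/√(0.00238·8.19e-07) = 2.265e+04 rad/s.
Step 2 — f₀ = ω₀/(2π) = 3605 Hz.
Step 3 — Parallel Q: Q = R/(ω₀L) = 4260/(2.265e+04·0.00238) = 79.02.
Step 4 — Bandwidth: Δω = ω₀/Q = 286.6 rad/s; BW = Δω/(2π) = 45.62 Hz.

(a) f₀ = 3605 Hz  (b) Q = 79.02  (c) BW = 45.62 Hz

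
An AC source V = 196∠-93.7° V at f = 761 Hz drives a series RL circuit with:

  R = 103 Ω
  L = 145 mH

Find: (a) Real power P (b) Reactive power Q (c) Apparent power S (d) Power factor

Step 1 — Angular frequency: ω = 2π·f = 2π·761 = 4782 rad/s.
Step 2 — Component impedances:
  R: Z = R = 103 Ω
  L: Z = jωL = j·4782·0.145 = 0 + j693.3 Ω
Step 3 — Series combination: Z_total = R + L = 103 + j693.3 Ω = 700.9∠81.5° Ω.
Step 4 — Source phasor: V = 196∠-93.7° V = -12.65 - j195.6 V.
Step 5 — Current: I = V / Z = -0.2787 - j0.02316 A = 0.2796∠-175.2° A.
Step 6 — Complex power: S = V·I* = 8.054 + j54.21 VA.
Step 7 — Real power: P = Re(S) = 8.054 W.
Step 8 — Reactive power: Q = Im(S) = 54.21 VAR.
Step 9 — Apparent power: |S| = 54.81 VA.
Step 10 — Power factor: PF = P/|S| = 0.1469 (lagging).

(a) P = 8.054 W  (b) Q = 54.21 VAR  (c) S = 54.81 VA  (d) PF = 0.1469 (lagging)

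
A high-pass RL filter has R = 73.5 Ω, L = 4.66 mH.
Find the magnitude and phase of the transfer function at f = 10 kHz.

Step 1 — Angular frequency: ω = 2π·1e+04 = 6.283e+04 rad/s.
Step 2 — Transfer function: H(jω) = jωL/(R + jωL).
Step 3 — Numerator jωL = j·292.8; denominator R + jωL = 73.5 + j292.8.
Step 4 — H = 0.9407 + j0.2361.
Step 5 — Magnitude: |H| = 0.9699 (-0.3 dB); phase: φ = 14.1°.

|H| = 0.9699 (-0.3 dB), φ = 14.1°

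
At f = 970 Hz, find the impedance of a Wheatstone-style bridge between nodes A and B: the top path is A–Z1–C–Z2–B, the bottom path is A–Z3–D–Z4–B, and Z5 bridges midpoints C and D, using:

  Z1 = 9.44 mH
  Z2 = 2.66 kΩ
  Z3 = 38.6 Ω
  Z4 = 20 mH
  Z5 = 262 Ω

Step 1 — Angular frequency: ω = 2π·f = 2π·970 = 6095 rad/s.
Step 2 — Component impedances:
  Z1: Z = jωL = j·6095·0.00944 = 0 + j57.53 Ω
  Z2: Z = R = 2660 Ω
  Z3: Z = R = 38.6 Ω
  Z4: Z = jωL = j·6095·0.02 = 0 + j121.9 Ω
  Z5: Z = R = 262 Ω
Step 3 — Bridge requires nodal analysis (the Z5 bridge couples midpoints C and D, so the two paths cannot be reduced to a simple series/parallel combination). Setting node B to ground and injecting 1 A at node A, the 3-node admittance system at A, C, D solves to V_A = Z_AB = 38.2 + j119.8 Ω = 125.7∠72.3° Ω.

Z = 38.2 + j119.8 Ω = 125.7∠72.3° Ω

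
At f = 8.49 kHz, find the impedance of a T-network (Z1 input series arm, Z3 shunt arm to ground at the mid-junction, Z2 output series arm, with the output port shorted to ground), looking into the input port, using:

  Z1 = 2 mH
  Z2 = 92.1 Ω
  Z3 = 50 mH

Step 1 — Angular frequency: ω = 2π·f = 2π·8490 = 5.334e+04 rad/s.
Step 2 — Component impedances:
  Z1: Z = jωL = j·5.334e+04·0.002 = 0 + j106.7 Ω
  Z2: Z = R = 92.1 Ω
  Z3: Z = jωL = j·5.334e+04·0.05 = 0 + j2667 Ω
Step 3 — With the output port shorted to ground, the output series arm Z2 runs from the junction to ground; the shunt arm Z3 also runs from the junction to ground. They appear in parallel: Z3 || Z2 = 91.99 + j3.176 Ω.
Step 4 — Series with input arm Z1: Z_in = Z1 + (Z3 || Z2) = 91.99 + j109.9 Ω = 143.3∠50.1° Ω.

Z = 91.99 + j109.9 Ω = 143.3∠50.1° Ω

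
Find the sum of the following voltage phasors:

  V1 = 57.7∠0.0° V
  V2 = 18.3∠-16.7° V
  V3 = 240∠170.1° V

Step 1 — Convert each phasor to rectangular form:
  V1 = 57.7·(cos(0.0°) + j·sin(0.0°)) = 57.7 V
  V2 = 18.3·(cos(-16.7°) + j·sin(-16.7°)) = 17.53 - j5.259 V
  V3 = 240·(cos(170.1°) + j·sin(170.1°)) = -236.4 + j41.26 V
Step 2 — Sum components: V_total = -161.2 + j36 V.
Step 3 — Convert to polar: |V_total| = 165.2 V, ∠V_total = 167.4°.

V_total = 165.2∠167.4° V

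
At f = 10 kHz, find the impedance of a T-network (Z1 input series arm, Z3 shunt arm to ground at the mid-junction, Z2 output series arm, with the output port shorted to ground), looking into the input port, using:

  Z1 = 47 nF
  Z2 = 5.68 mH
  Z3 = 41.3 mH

Step 1 — Angular frequency: ω = 2π·f = 2π·1e+04 = 6.283e+04 rad/s.
Step 2 — Component impedances:
  Z1: Z = 1/(jωC) = -j/(ω·C) = 0 - j338.6 Ω
  Z2: Z = jωL = j·6.283e+04·0.00568 = 0 + j356.9 Ω
  Z3: Z = jωL = j·6.283e+04·0.0413 = 0 + j2595 Ω
Step 3 — With the output port shorted to ground, the output series arm Z2 runs from the junction to ground; the shunt arm Z3 also runs from the junction to ground. They appear in parallel: Z3 || Z2 = 0 + j313.7 Ω.
Step 4 — Series with input arm Z1: Z_in = Z1 + (Z3 || Z2) = 0 - j24.89 Ω = 24.89∠-90.0° Ω.

Z = 0 - j24.89 Ω = 24.89∠-90.0° Ω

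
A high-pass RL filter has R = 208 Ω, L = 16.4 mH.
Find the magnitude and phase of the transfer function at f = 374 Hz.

Step 1 — Angular frequency: ω = 2π·374 = 2350 rad/s.
Step 2 — Transfer function: H(jω) = jωL/(R + jωL).
Step 3 — Numerator jωL = j·38.54; denominator R + jωL = 208 + j38.54.
Step 4 — H = 0.03319 + j0.1791.
Step 5 — Magnitude: |H| = 0.1822 (-14.8 dB); phase: φ = 79.5°.

|H| = 0.1822 (-14.8 dB), φ = 79.5°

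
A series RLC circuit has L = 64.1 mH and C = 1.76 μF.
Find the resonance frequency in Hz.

Step 1 — Resonance condition Im(Z)=0 gives ω₀ = 1/√(LC).
Step 2 — ω₀ = 1/√(0.0641·1.76e-06) = 2977 rad/s.
Step 3 — f₀ = ω₀/(2π) = 473.8 Hz.

f₀ = 473.8 Hz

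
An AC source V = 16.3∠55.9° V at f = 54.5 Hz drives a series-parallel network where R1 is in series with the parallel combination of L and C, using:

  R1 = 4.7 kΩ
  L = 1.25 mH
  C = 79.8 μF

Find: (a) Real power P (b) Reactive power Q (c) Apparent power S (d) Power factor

Step 1 — Angular frequency: ω = 2π·f = 2π·54.5 = 342.4 rad/s.
Step 2 — Component impedances:
  R1: Z = R = 4700 Ω
  L: Z = jωL = j·342.4·0.00125 = 0 + j0.428 Ω
  C: Z = 1/(jωC) = -j/(ω·C) = 0 - j36.59 Ω
Step 3 — Parallel branch: L || C = 1/(1/L + 1/C) = 0 + j0.4331 Ω.
Step 4 — Series with R1: Z_total = R1 + (L || C) = 4700 + j0.4331 Ω = 4700∠0.0° Ω.
Step 5 — Source phasor: V = 16.3∠55.9° V = 9.138 + j13.5 V.
Step 6 — Current: I = V / Z = 0.001945 + j0.002872 A = 0.003468∠55.9° A.
Step 7 — Complex power: S = V·I* = 0.05653 + j5.209e-06 VA.
Step 8 — Real power: P = Re(S) = 0.05653 W.
Step 9 — Reactive power: Q = Im(S) = 5.209e-06 VAR.
Step 10 — Apparent power: |S| = 0.05653 VA.
Step 11 — Power factor: PF = P/|S| = 1 (lagging).

(a) P = 0.05653 W  (b) Q = 5.209e-06 VAR  (c) S = 0.05653 VA  (d) PF = 1 (lagging)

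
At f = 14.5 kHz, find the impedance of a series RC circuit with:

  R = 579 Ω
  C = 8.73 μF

Step 1 — Angular frequency: ω = 2π·f = 2π·1.45e+04 = 9.111e+04 rad/s.
Step 2 — Component impedances:
  R: Z = R = 579 Ω
  C: Z = 1/(jωC) = -j/(ω·C) = 0 - j1.257 Ω
Step 3 — Series combination: Z_total = R + C = 579 - j1.257 Ω = 579∠-0.1° Ω.

Z = 579 - j1.257 Ω = 579∠-0.1° Ω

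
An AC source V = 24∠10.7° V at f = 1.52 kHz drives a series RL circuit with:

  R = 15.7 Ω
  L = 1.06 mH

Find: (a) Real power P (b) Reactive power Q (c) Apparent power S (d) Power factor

Step 1 — Angular frequency: ω = 2π·f = 2π·1520 = 9550 rad/s.
Step 2 — Component impedances:
  R: Z = R = 15.7 Ω
  L: Z = jωL = j·9550·0.00106 = 0 + j10.12 Ω
Step 3 — Series combination: Z_total = R + L = 15.7 + j10.12 Ω = 18.68∠32.8° Ω.
Step 4 — Source phasor: V = 24∠10.7° V = 23.58 + j4.456 V.
Step 5 — Current: I = V / Z = 1.19 - j0.4836 A = 1.285∠-22.1° A.
Step 6 — Complex power: S = V·I* = 25.91 + j16.71 VA.
Step 7 — Real power: P = Re(S) = 25.91 W.
Step 8 — Reactive power: Q = Im(S) = 16.71 VAR.
Step 9 — Apparent power: |S| = 30.83 VA.
Step 10 — Power factor: PF = P/|S| = 0.8404 (lagging).

(a) P = 25.91 W  (b) Q = 16.71 VAR  (c) S = 30.83 VA  (d) PF = 0.8404 (lagging)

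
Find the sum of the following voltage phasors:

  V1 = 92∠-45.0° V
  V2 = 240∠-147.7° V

Step 1 — Convert each phasor to rectangular form:
  V1 = 92·(cos(-45.0°) + j·sin(-45.0°)) = 65.05 - j65.05 V
  V2 = 240·(cos(-147.7°) + j·sin(-147.7°)) = -202.9 - j128.2 V
Step 2 — Sum components: V_total = -137.8 - j193.3 V.
Step 3 — Convert to polar: |V_total| = 237.4 V, ∠V_total = -125.5°.

V_total = 237.4∠-125.5° V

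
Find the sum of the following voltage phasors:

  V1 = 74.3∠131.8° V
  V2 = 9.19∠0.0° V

Step 1 — Convert each phasor to rectangular form:
  V1 = 74.3·(cos(131.8°) + j·sin(131.8°)) = -49.52 + j55.39 V
  V2 = 9.19·(cos(0.0°) + j·sin(0.0°)) = 9.19 V
Step 2 — Sum components: V_total = -40.33 + j55.39 V.
Step 3 — Convert to polar: |V_total| = 68.52 V, ∠V_total = 126.1°.

V_total = 68.52∠126.1° V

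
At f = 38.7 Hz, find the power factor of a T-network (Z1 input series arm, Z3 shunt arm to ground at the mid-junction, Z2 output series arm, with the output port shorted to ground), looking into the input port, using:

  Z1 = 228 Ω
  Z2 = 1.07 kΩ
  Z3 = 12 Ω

Step 1 — Angular frequency: ω = 2π·f = 2π·38.7 = 243.2 rad/s.
Step 2 — Component impedances:
  Z1: Z = R = 228 Ω
  Z2: Z = R = 1070 Ω
  Z3: Z = R = 12 Ω
Step 3 — With the output port shorted to ground, the output series arm Z2 runs from the junction to ground; the shunt arm Z3 also runs from the junction to ground. They appear in parallel: Z3 || Z2 = 11.87 Ω.
Step 4 — Series with input arm Z1: Z_in = Z1 + (Z3 || Z2) = 239.9 Ω = 239.9∠0.0° Ω.
Step 5 — Power factor: PF = cos(φ) = Re(Z)/|Z| = 239.9/239.9 = 1.
Step 6 — Type: Im(Z) = 0 ⇒ unity (phase φ = 0.0°).

PF = 1 (unity, φ = 0.0°)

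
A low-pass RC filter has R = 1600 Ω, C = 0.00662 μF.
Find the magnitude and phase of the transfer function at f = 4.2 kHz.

Step 1 — Angular frequency: ω = 2π·4200 = 2.639e+04 rad/s.
Step 2 — Transfer function: H(jω) = 1/(1 + jωRC).
Step 3 — Denominator: 1 + jωRC = 1 + j·2.639e+04·1600·6.62e-09 = 1 + j0.2795.
Step 4 — H = 0.9275 - j0.2593.
Step 5 — Magnitude: |H| = 0.9631 (-0.3 dB); phase: φ = -15.6°.

|H| = 0.9631 (-0.3 dB), φ = -15.6°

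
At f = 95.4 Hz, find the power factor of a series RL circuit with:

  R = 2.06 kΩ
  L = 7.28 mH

Step 1 — Angular frequency: ω = 2π·f = 2π·95.4 = 599.4 rad/s.
Step 2 — Component impedances:
  R: Z = R = 2060 Ω
  L: Z = jωL = j·599.4·0.00728 = 0 + j4.364 Ω
Step 3 — Series combination: Z_total = R + L = 2060 + j4.364 Ω = 2060∠0.1° Ω.
Step 4 — Power factor: PF = cos(φ) = Re(Z)/|Z| = 2060/2060 = 1.
Step 5 — Type: Im(Z) = 4.364 ⇒ lagging (phase φ = 0.1°).

PF = 1 (lagging, φ = 0.1°)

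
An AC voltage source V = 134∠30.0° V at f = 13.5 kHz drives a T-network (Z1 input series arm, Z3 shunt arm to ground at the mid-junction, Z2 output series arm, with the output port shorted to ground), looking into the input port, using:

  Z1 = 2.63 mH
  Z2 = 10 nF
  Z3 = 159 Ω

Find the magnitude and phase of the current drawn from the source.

Step 1 — Angular frequency: ω = 2π·f = 2π·1.35e+04 = 8.482e+04 rad/s.
Step 2 — Component impedances:
  Z1: Z = jωL = j·8.482e+04·0.00263 = 0 + j223.1 Ω
  Z2: Z = 1/(jωC) = -j/(ω·C) = 0 - j1179 Ω
  Z3: Z = R = 159 Ω
Step 3 — With the output port shorted to ground, the output series arm Z2 runs from the junction to ground; the shunt arm Z3 also runs from the junction to ground. They appear in parallel: Z3 || Z2 = 156.2 - j21.06 Ω.
Step 4 — Series with input arm Z1: Z_in = Z1 + (Z3 || Z2) = 156.2 + j202 Ω = 255.3∠52.3° Ω.
Step 5 — Source phasor: V = 134∠30.0° V = 116 + j67 V.
Step 6 — Ohm's law: I = V / Z_total = (116 + j67) / (156.2 + j202) = 0.4855 - j0.1991 A.
Step 7 — Convert to polar: |I| = 0.5248 A, ∠I = -22.3°.

I = 0.5248∠-22.3° A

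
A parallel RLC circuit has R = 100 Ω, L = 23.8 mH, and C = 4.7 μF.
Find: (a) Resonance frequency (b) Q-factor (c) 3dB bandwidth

Step 1 — Resonance: ω₀ = 1/√(LC) = 1/√(0.0238·4.7e-06) = 2990 rad/s.
Step 2 — f₀ = ω₀/(2π) = 475.9 Hz.
Step 3 — Parallel Q: Q = R/(ω₀L) = 100/(2990·0.0238) = 1.405.
Step 4 — Bandwidth: Δω = ω₀/Q = 2128 rad/s; BW = Δω/(2π) = 338.6 Hz.

(a) f₀ = 475.9 Hz  (b) Q = 1.405  (c) BW = 338.6 Hz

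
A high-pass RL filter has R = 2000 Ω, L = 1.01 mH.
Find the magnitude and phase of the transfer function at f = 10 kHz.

Step 1 — Angular frequency: ω = 2π·1e+04 = 6.283e+04 rad/s.
Step 2 — Transfer function: H(jω) = jωL/(R + jωL).
Step 3 — Numerator jωL = j·63.46; denominator R + jωL = 2000 + j63.46.
Step 4 — H = 0.001006 + j0.0317.
Step 5 — Magnitude: |H| = 0.03171 (-30.0 dB); phase: φ = 88.2°.

|H| = 0.03171 (-30.0 dB), φ = 88.2°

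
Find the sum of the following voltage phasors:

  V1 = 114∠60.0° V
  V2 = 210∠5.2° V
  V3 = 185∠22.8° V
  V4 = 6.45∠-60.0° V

Step 1 — Convert each phasor to rectangular form:
  V1 = 114·(cos(60.0°) + j·sin(60.0°)) = 57 + j98.73 V
  V2 = 210·(cos(5.2°) + j·sin(5.2°)) = 209.1 + j19.03 V
  V3 = 185·(cos(22.8°) + j·sin(22.8°)) = 170.5 + j71.69 V
  V4 = 6.45·(cos(-60.0°) + j·sin(-60.0°)) = 3.225 - j5.586 V
Step 2 — Sum components: V_total = 439.9 + j183.9 V.
Step 3 — Convert to polar: |V_total| = 476.8 V, ∠V_total = 22.7°.

V_total = 476.8∠22.7° V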